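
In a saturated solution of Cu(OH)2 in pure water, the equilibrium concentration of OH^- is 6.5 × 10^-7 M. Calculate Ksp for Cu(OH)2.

Ksp = 1.4 × 10^-19

Cu(OH)2(s) ⇌ Cu^2+(aq) + 2 OH^-(aq)
Stoichiometry gives [Cu^2+] = (1/2)[OH^-] = 3.25 x 10^-7 M.
Ksp = [Cu^2+][OH^-]^2
Ksp = 3.25 × 10^-7 × (6.5 × 10^-7)^2 = 1.4 × 10^-19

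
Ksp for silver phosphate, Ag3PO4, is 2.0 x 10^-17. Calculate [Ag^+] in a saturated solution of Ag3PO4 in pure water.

Ag3PO4(s) ⇌ 3 Ag^+(aq) + PO4^3-(aq)
Ksp = [Ag^+]^3[PO4^3-]
If s mol/L of Ag3PO4 dissolves, [Ag^+] = 3s and [PO4^3-] = s.
So Ksp = (3s)^3 × s = 27s^4
s = (2.0 x 10^-17 / 27)^(1/4) = 2.93 × 10^-5 M
[Ag^+] = 3s = 8.8 × 10^-5 M

8.8 × 10^-5 M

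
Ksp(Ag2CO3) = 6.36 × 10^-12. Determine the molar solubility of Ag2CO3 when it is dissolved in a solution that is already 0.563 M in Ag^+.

2.01 x 10^-11 M

Ag2CO3(s) ⇌ 2 Ag^+ + CO3^2-
Ksp = [Ag^+]^2[CO3^2-]
Let s be the molar solubility in this solution. [Ag^+] = 0.563 + 2s ≈ 0.563, [CO3^2-] = s (common-ion effect: Ag^+ is already 0.563 M).
Ksp ≈ (0.563)^2 × s
s = 2.01 x 10^-11 M
Check: 2s = 4.0 x 10^-11 ≪ 0.563, so the approximation is valid.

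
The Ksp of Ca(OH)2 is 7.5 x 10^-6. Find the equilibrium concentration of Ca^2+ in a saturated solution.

0.012 M

Ca(OH)2(s) <=> Ca^2+ + 2 OH^-
Ksp = [Ca^2+][OH^-]^2
If s mol/L of Ca(OH)2 dissolves, [Ca^2+] = s and [OH^-] = 2s.
So Ksp = s × (2s)^2 = 4s^3
Solving, s = (7.5 x 10^-6/4)^(1/3) = 1.23 × 10^-2 M
[Ca^2+] = s = 1.2 × 10^-2 M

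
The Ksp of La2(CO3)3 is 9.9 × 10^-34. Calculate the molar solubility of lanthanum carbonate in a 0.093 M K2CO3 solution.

La2(CO3)3(s) <=> 2 La^3+ + 3 CO3^2-
Ksp = [La^3+]^2[CO3^2-]^3
If s mol/L dissolves here, [La^3+] = 2s, [CO3^2-] = 0.093 + 3s ≈ 0.093 (Ksp is small, so little additional dissolves).
Ksp ≈ (2s)^2 × (0.093)^3
s = 5.5 × 10^-16 M
Check: 3s = 1.7 × 10^-15 ≪ 0.093, so the approximation is valid.

s = 5.5e-16 M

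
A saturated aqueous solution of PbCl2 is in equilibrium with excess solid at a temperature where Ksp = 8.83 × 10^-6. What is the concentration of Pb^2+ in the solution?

[Pb^2+] = 1.30 × 10^-2 M

PbCl2(s) ⇌ Pb^2+ + 2 Cl^-
Ksp = [Pb^2+][Cl^-]^2
If s mol/L of PbCl2 dissolves, [Pb^2+] = s and [Cl^-] = 2s.
Substituting: Ksp = s(2s)^2 = 4s^3
s^3 = 8.83 × 10^-6 / 4, so s = 1.302 × 10^-2 M
[Pb^2+] = s = 1.30 × 10^-2 M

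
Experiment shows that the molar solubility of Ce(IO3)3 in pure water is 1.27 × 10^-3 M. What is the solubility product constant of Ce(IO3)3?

Ksp = 7.02 × 10^-11

Ce(IO3)3(s) ⇌ Ce^3+(aq) + 3 IO3^-(aq)
Let s = molar solubility. Then [Ce^3+] = s and [IO3^-] = 3s.
Ksp = [Ce^3+][IO3^-]^3
Substituting: Ksp = s(3s)^3 = 27s^4
Ksp = 27 × (1.27 × 10^-3)^4 = 7.02 × 10^-11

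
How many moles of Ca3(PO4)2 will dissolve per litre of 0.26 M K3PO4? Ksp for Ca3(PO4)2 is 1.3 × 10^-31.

Ca3(PO4)2(s) ⇌ 3 Ca^2+(aq) + 2 PO4^3-(aq)
Ksp = [Ca^2+]^3[PO4^3-]^2
If s mol/L dissolves here, [Ca^2+] = 3s, [PO4^3-] = 0.26 + 2s ≈ 0.26 (common-ion effect: PO4^3- is already 0.26 M).
Ksp ≈ (3s)^3 × (0.26)^2
s = 4.1 x 10^-11 M
Check: 2s = 8.3 × 10^-11 ≪ 0.26, so the approximation is valid.

4.1e-11 M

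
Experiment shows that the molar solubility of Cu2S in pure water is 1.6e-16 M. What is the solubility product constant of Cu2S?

Ksp = 1.6e-47

Cu2S(s) ⇌ 2 Cu^+ + S^2-
If s mol/L of Cu2S dissolves, [Cu^+] = 2s and [S^2-] = s.
Ksp = [Cu^+]^2[S^2-]
So Ksp = (2s)^2 × s = 4s^3
With s = 1.6 × 10^-16: Ksp = 1.6 × 10^-47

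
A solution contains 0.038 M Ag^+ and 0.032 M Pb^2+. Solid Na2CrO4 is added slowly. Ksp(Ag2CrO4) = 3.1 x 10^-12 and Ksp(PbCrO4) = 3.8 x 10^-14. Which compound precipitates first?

Precipitation of each salt starts when its ion product equals its Ksp.
For Ag2CrO4: 3.1 x 10^-12 = (0.038)^2 × [CrO4^2-]  ⇒  [CrO4^2-] = 2.1 x 10^-9 M.
For PbCrO4: 3.8 x 10^-14 = 0.032 × [CrO4^2-]  ⇒  [CrO4^2-] = 1.2 × 10^-12 M.
The salt with the lower threshold [CrO4^2-] precipitates first: PbCrO4.

PbCrO4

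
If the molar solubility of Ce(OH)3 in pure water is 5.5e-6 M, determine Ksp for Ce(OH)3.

Ksp ≈ 2.5 x 10^-20

Ce(OH)3(s) ⇌ Ce^3+ + 3 OH^-
With molar solubility s: [Ce^3+] = s, [OH^-] = 3s.
Ksp = [Ce^3+][OH^-]^3
Ksp = s(3s)^3 = 27s^4
Ksp = 27 × (5.5 x 10^-6)^4 = 2.5 × 10^-20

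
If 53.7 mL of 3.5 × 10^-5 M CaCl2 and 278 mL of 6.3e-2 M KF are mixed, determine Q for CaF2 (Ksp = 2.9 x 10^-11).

Total volume = 53.7 + 278 = 331.7 mL.
[Ca^2+] = 3.5 × 10^-5 × (53.7/331.7) = 5.67 × 10^-6 M
[F^-] = 6.3 x 10^-2 × (278/331.7) = 5.28 x 10^-2 M
CaF2(s) ⇌ Ca^2+ + 2 F^-, so Q = [Ca^2+][F^-]^2
Q = (5.67 × 10^-6)(5.28 × 10^-2)^2 = 1.6 x 10^-8
Q > Ksp, so CaF2 will precipitate.

Q ≈ 1.6 x 10^-8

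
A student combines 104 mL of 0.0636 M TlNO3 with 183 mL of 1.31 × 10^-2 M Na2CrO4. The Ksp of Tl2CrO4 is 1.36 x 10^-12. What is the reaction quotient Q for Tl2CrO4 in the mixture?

Total volume = 104 + 183 = 287 mL.
[Tl^+] = 6.36 × 10^-2 × (104/287) = 2.305 × 10^-2 M
[CrO4^2-] = 1.31 x 10^-2 × (183/287) = 8.353 x 10^-3 M
Tl2CrO4(s) ⇌ 2 Tl^+(aq) + CrO4^2-(aq), so Q = [Tl^+]^2[CrO4^2-]
Q = (2.305 × 10^-2)^2(8.353 × 10^-3) = 4.44 × 10^-6
Q > Ksp, so Tl2CrO4 will precipitate.

Q ≈ 4.44 × 10^-6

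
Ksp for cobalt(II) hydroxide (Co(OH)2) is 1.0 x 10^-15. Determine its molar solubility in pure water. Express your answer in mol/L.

s ≈ 6.3 × 10^-6 M

Co(OH)2(s) <=> Co^2+ + 2 OH^-
Ksp = [Co^2+][OH^-]^2
For each mole of Co(OH)2 that dissolves: [Co^2+] = s, [OH^-] = 2s.
Ksp = s(2s)^2 = 4s^3
s = (1.0 x 10^-15 / 4)^(1/3) = 6.3 × 10^-6 M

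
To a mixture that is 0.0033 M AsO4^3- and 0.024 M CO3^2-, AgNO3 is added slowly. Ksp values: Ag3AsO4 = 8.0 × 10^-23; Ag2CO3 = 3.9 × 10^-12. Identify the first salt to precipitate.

Ag3AsO4

Precipitation of each salt starts when its ion product equals its Ksp.
For Ag3AsO4: 8.0 × 10^-23 = 0.0033 × [Ag^+]^3  ⇒  [Ag^+] = 2.9 × 10^-7 M.
For Ag2CO3: 3.9 × 10^-12 = 0.024 × [Ag^+]^2  ⇒  [Ag^+] = 1.3 × 10^-5 M.
The salt with the lower threshold [Ag^+] precipitates first: Ag3AsO4.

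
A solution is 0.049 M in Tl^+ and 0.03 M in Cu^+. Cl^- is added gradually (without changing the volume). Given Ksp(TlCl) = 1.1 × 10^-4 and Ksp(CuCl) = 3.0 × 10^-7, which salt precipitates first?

CuCl

Precipitation of each salt starts when its ion product equals its Ksp.
For TlCl: 1.1 × 10^-4 = 0.049 × [Cl^-]  ⇒  [Cl^-] = 2.2 x 10^-3 M.
For CuCl: 3.0 × 10^-7 = 0.03 × [Cl^-]  ⇒  [Cl^-] = 1.0 × 10^-5 M.
The salt with the lower threshold [Cl^-] precipitates first: CuCl.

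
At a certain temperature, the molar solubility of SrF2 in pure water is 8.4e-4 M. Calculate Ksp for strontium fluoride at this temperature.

Ksp ≈ 2.4 × 10^-9

SrF2(s) ⇌ Sr^2+(aq) + 2 F^-(aq)
For each mole of SrF2 that dissolves: [Sr^2+] = s, [F^-] = 2s.
Ksp = [Sr^2+][F^-]^2
Substituting: Ksp = s(2s)^2 = 4s^3
Ksp = 4 × (8.4 × 10^-4)^3 = 2.4 × 10^-9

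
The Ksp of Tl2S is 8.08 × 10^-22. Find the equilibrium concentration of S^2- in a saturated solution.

[S^2-] ≈ 5.87 × 10^-8 M

Tl2S(s) <=> 2 Tl^+ + S^2-
Ksp = [Tl^+]^2[S^2-]
If s mol/L of Tl2S dissolves, [Tl^+] = 2s and [S^2-] = s.
So Ksp = (2s)^2 × s = 4s^3
s^3 = 8.08 × 10^-22 / 4, so s = 5.867 × 10^-8 M
[S^2-] = s = 5.87 x 10^-8 M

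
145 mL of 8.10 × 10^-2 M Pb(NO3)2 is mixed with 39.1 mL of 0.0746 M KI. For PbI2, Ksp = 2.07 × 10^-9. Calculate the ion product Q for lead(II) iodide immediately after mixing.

Total volume = 145 + 39.1 = 184.1 mL.
[Pb^2+] = 8.10 × 10^-2 × (145/184.1) = 6.380 x 10^-2 M
[I^-] = 7.46 × 10^-2 × (39.1/184.1) = 1.584 x 10^-2 M
PbI2(s) ⇌ Pb^2+(aq) + 2 I^-(aq), so Q = [Pb^2+][I^-]^2
Q = (6.380 × 10^-2)(1.584 × 10^-2)^2 = 1.60 × 10^-5
Q > Ksp, so PbI2 will precipitate.

1.60 × 10^-5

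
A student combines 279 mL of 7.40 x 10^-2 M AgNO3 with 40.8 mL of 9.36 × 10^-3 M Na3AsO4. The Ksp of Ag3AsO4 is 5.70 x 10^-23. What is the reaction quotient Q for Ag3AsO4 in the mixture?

Total volume = 279 + 40.8 = 319.8 mL.
[Ag^+] = 7.40 x 10^-2 × (279/319.8) = 6.456 × 10^-2 M
[AsO4^3-] = 9.36 × 10^-3 × (40.8/319.8) = 1.194 x 10^-3 M
Ag3AsO4(s) ⇌ 3 Ag^+ + AsO4^3-, so Q = [Ag^+]^3[AsO4^3-]
Q = (6.456 × 10^-2)^3(1.194 x 10^-3) = 3.21 × 10^-7
Q > Ksp, so Ag3AsO4 will precipitate.

Q = 3.21 × 10^-7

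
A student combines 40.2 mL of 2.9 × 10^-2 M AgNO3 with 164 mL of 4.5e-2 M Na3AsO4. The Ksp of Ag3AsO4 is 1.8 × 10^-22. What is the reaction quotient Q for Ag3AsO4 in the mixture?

Q ≈ 6.7e-9

Total volume = 40.2 + 164 = 204.2 mL.
[Ag^+] = 2.9 x 10^-2 × (40.2/204.2) = 5.71 × 10^-3 M
[AsO4^3-] = 4.5 x 10^-2 × (164/204.2) = 3.61 × 10^-2 M
Ag3AsO4(s) <=> 3 Ag^+ + AsO4^3-, so Q = [Ag^+]^3[AsO4^3-]
Q = (5.71 x 10^-3)^3(3.61 × 10^-2) = 6.7 x 10^-9
Q > Ksp, so Ag3AsO4 will precipitate.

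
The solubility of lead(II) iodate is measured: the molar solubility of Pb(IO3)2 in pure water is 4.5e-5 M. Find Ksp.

Pb(IO3)2(s) <=> Pb^2+(aq) + 2 IO3^-(aq)
If s mol/L of Pb(IO3)2 dissolves, [Pb^2+] = s and [IO3^-] = 2s.
Ksp = [Pb^2+][IO3^-]^2
Substituting: Ksp = s(2s)^2 = 4s^3
Ksp = 4 × (4.5 × 10^-5)^3 = 3.6 × 10^-13

Ksp = 3.6 x 10^-13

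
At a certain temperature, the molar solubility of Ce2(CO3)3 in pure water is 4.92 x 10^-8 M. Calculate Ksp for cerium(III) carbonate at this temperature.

Ce2(CO3)3(s) ⇌ 2 Ce^3+(aq) + 3 CO3^2-(aq)
Let s = molar solubility. Then [Ce^3+] = 2s and [CO3^2-] = 3s.
Ksp = [Ce^3+]^2[CO3^2-]^3
Ksp = (2s)^2(3s)^3 = 108s^5
Ksp = 108 × (4.92 × 10^-8)^5 = 3.11 × 10^-35

Ksp ≈ 3.11e-35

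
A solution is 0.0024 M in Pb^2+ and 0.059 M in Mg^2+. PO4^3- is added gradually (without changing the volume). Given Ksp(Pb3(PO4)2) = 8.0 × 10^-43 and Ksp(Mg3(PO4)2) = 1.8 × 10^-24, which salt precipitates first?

Precipitation of each salt starts when its ion product equals its Ksp.
For Pb3(PO4)2: 8.0 × 10^-43 = (0.0024)^3 × [PO4^3-]^2  ⇒  [PO4^3-] = 7.6 x 10^-18 M.
For Mg3(PO4)2: 1.8 × 10^-24 = (0.059)^3 × [PO4^3-]^2  ⇒  [PO4^3-] = 9.4 x 10^-11 M.
The salt with the lower threshold [PO4^3-] precipitates first: Pb3(PO4)2.

Pb3(PO4)2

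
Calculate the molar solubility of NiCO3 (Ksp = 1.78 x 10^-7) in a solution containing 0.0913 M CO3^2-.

s ≈ 1.95e-6 M

NiCO3(s) <=> Ni^2+(aq) + CO3^2-(aq)
Ksp = [Ni^2+][CO3^2-]
Let s be the molar solubility in this solution. [Ni^2+] = s, [CO3^2-] = 0.0913 + s ≈ 0.0913 (Ksp is small, so little additional dissolves).
Ksp ≈ s × 0.0913
s = 1.95 × 10^-6 M
Check: s = 1.9 × 10^-6 ≪ 0.0913, so the approximation is valid.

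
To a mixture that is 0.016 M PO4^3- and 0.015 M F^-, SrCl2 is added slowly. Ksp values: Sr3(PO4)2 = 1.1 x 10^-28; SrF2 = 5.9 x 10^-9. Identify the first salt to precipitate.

Each salt begins to precipitate when Q = Ksp, i.e. when [Sr^2+] reaches its threshold.
For Sr3(PO4)2: 1.1 x 10^-28 = (0.016)^2 × [Sr^2+]^3  ⇒  [Sr^2+] = 7.5 × 10^-9 M.
For SrF2: 5.9 x 10^-9 = (0.015)^2 × [Sr^2+]  ⇒  [Sr^2+] = 2.6 × 10^-5 M.
The salt with the lower threshold [Sr^2+] precipitates first: Sr3(PO4)2.

Sr3(PO4)2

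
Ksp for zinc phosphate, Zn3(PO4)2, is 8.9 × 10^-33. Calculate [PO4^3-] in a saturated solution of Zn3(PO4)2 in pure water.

[PO4^3-] ≈ 3.0e-7 M

Zn3(PO4)2(s) ⇌ 3 Zn^2+ + 2 PO4^3-
Ksp = [Zn^2+]^3[PO4^3-]^2
Let s = molar solubility. Then [Zn^2+] = 3s and [PO4^3-] = 2s.
Ksp = (3s)^3(2s)^2 = 108s^5
s^5 = 8.9 × 10^-33 / 108, so s = 1.52 × 10^-7 M
[PO4^3-] = 2s = 3.0 × 10^-7 M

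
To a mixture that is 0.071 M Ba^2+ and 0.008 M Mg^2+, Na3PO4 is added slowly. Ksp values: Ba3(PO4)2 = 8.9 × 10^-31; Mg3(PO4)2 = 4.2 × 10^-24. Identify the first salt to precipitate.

Each salt begins to precipitate when Q = Ksp, i.e. when [PO4^3-] reaches its threshold.
For Ba3(PO4)2: 8.9 × 10^-31 = (0.071)^3 × [PO4^3-]^2  ⇒  [PO4^3-] = 5.0 × 10^-14 M.
For Mg3(PO4)2: 4.2 × 10^-24 = (0.008)^3 × [PO4^3-]^2  ⇒  [PO4^3-] = 2.9 × 10^-9 M.
The salt with the lower threshold [PO4^3-] precipitates first: Ba3(PO4)2.

Ba3(PO4)2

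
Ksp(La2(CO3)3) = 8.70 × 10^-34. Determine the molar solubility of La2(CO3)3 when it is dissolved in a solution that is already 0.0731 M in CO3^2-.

La2(CO3)3(s) ⇌ 2 La^3+(aq) + 3 CO3^2-(aq)
Ksp = [La^3+]^2[CO3^2-]^3
Let s be the molar solubility in this solution. [La^3+] = 2s, [CO3^2-] = 0.0731 + 3s ≈ 0.0731 (Ksp is small, so little additional dissolves).
Ksp ≈ (2s)^2 × (0.0731)^3
s = 7.46 x 10^-16 M
Check: 3s = 2.2 x 10^-15 ≪ 0.0731, so the approximation is valid.

7.46 × 10^-16 M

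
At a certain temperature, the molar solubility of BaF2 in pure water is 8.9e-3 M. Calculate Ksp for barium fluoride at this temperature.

Ksp ≈ 2.8 x 10^-6

BaF2(s) <=> Ba^2+ + 2 F^-
For each mole of BaF2 that dissolves: [Ba^2+] = s, [F^-] = 2s.
Ksp = [Ba^2+][F^-]^2
So Ksp = s × (2s)^2 = 4s^3
Ksp = 4 × (8.9 × 10^-3)^3 = 2.8 × 10^-6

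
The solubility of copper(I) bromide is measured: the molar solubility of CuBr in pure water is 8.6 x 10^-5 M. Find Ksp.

CuBr(s) ⇌ Cu^+(aq) + Br^-(aq)
Let s = molar solubility. Then [Cu^+] = s and [Br^-] = s.
Ksp = [Cu^+][Br^-]
Ksp = s × s = s^2
With s = 8.6 × 10^-5: Ksp = 7.4 × 10^-9

Ksp = 7.4e-9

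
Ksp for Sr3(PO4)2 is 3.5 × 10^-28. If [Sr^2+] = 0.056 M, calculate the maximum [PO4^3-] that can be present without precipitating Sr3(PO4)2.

[PO4^3-] = 1.4 × 10^-12 M

Sr3(PO4)2(s) ⇌ 3 Sr^2+(aq) + 2 PO4^3-(aq)
Ksp = [Sr^2+]^3[PO4^3-]^2
Precipitation begins when Q = Ksp. With [Sr^2+] = 0.056 M:
3.5 × 10^-28 = (0.056)^3 × [PO4^3-]^2
[PO4^3-] = (3.5 × 10^-28 / 1.76 x 10^-4)^(1/2) = 1.4 × 10^-12 M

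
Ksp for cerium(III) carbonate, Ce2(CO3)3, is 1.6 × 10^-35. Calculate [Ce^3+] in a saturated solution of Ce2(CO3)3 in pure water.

Ce2(CO3)3(s) ⇌ 2 Ce^3+ + 3 CO3^2-
Ksp = [Ce^3+]^2[CO3^2-]^3
If s mol/L of Ce2(CO3)3 dissolves, [Ce^3+] = 2s and [CO3^2-] = 3s.
Substituting: Ksp = (2s)^2(3s)^3 = 108s^5
Solving, s = (1.6 × 10^-35/108)^(1/5) = 4.31 × 10^-8 M
[Ce^3+] = 2s = 8.6 × 10^-8 M

[Ce^3+] = 8.6 × 10^-8 M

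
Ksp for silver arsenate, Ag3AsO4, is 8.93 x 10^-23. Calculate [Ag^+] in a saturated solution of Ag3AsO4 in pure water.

4.05e-6 M

Ag3AsO4(s) ⇌ 3 Ag^+(aq) + AsO4^3-(aq)
Ksp = [Ag^+]^3[AsO4^3-]
With molar solubility s: [Ag^+] = 3s, [AsO4^3-] = s.
So Ksp = (3s)^3 × s = 27s^4
s = (8.93 x 10^-23 / 27)^(1/4) = 1.349 × 10^-6 M
[Ag^+] = 3s = 4.05 × 10^-6 M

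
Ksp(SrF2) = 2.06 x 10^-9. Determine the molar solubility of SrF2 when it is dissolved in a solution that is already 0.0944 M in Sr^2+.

SrF2(s) ⇌ Sr^2+ + 2 F^-
Ksp = [Sr^2+][F^-]^2
Let s be the molar solubility in this solution. [Sr^2+] = 0.0944 + s ≈ 0.0944, [F^-] = 2s (Ksp is small, so little additional dissolves).
Ksp ≈ 0.0944 × (2s)^2
s = 7.39 × 10^-5 M
Check: s = 7.4 x 10^-5 ≪ 0.0944, so the approximation is valid.

s = 7.39 x 10^-5 M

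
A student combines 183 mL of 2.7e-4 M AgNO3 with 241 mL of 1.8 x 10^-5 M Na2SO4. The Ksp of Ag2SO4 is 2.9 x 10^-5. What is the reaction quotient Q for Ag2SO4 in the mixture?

Total volume = 183 + 241 = 424 mL.
[Ag^+] = 2.7 × 10^-4 × (183/424) = 1.17 × 10^-4 M
[SO4^2-] = 1.8 × 10^-5 × (241/424) = 1.02 × 10^-5 M
Ag2SO4(s) ⇌ 2 Ag^+ + SO4^2-, so Q = [Ag^+]^2[SO4^2-]
Q = (1.17 × 10^-4)^2(1.02 x 10^-5) = 1.4 × 10^-13
Q < Ksp, so no precipitate of Ag2SO4 forms.

Q ≈ 1.4 × 10^-13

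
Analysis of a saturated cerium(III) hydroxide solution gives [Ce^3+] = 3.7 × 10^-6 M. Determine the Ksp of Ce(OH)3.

Ce(OH)3(s) ⇌ Ce^3+ + 3 OH^-
Stoichiometry gives [OH^-] = (3/1)[Ce^3+] = 1.11 x 10^-5 M.
Ksp = [Ce^3+][OH^-]^3
Ksp = 3.7 x 10^-6 × (1.11 × 10^-5)^3 = 5.1 × 10^-21

Ksp = 5.1e-21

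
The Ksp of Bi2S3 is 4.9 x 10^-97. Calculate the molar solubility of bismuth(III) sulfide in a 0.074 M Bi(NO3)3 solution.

Bi2S3(s) ⇌ 2 Bi^3+(aq) + 3 S^2-(aq)
Ksp = [Bi^3+]^2[S^2-]^3
Let s be the molar solubility in this solution. [Bi^3+] = 0.074 + 2s ≈ 0.074, [S^2-] = 3s (since Bi^3+ from Bi(NO3)3 dominates).
Ksp ≈ (0.074)^2 × (3s)^3
s = 1.5 × 10^-32 M
Check: 2s = 3.0 x 10^-32 ≪ 0.074, so the approximation is valid.

s = 1.5 x 10^-32 M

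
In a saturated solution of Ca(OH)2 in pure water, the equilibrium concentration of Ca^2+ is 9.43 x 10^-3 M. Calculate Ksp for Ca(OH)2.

Ca(OH)2(s) ⇌ Ca^2+(aq) + 2 OH^-(aq)
Stoichiometry gives [OH^-] = (2/1)[Ca^2+] = 1.886 × 10^-2 M.
Ksp = [Ca^2+][OH^-]^2
Ksp = 9.43 x 10^-3 × (1.886 × 10^-2)^2 = 3.35 × 10^-6

Ksp ≈ 3.35 × 10^-6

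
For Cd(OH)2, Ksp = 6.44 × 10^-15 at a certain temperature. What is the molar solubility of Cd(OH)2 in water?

Cd(OH)2(s) <=> Cd^2+(aq) + 2 OH^-(aq)
Ksp = [Cd^2+][OH^-]^2
For each mole of Cd(OH)2 that dissolves: [Cd^2+] = s, [OH^-] = 2s.
So Ksp = s × (2s)^2 = 4s^3
s^3 = 6.44 × 10^-15 / 4, so s = 1.17 x 10^-5 M

s ≈ 1.17 × 10^-5 M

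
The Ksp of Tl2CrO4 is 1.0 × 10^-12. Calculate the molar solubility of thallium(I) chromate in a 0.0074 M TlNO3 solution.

Tl2CrO4(s) ⇌ 2 Tl^+(aq) + CrO4^2-(aq)
Ksp = [Tl^+]^2[CrO4^2-]
Let s = moles of Tl2CrO4 that dissolve per litre. [Tl^+] = 0.0074 + 2s ≈ 0.0074, [CrO4^2-] = s (Ksp is small, so little additional dissolves).
Ksp ≈ (0.0074)^2 × s
s = 1.8 × 10^-8 M
Check: 2s = 3.7 × 10^-8 ≪ 0.0074, so the approximation is valid.

1.8 x 10^-8 M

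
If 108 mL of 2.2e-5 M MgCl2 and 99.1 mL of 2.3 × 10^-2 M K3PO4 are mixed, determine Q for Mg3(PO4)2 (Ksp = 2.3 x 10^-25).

Q = 1.8e-19

Total volume = 108 + 99.1 = 207.1 mL.
[Mg^2+] = 2.2 × 10^-5 × (108/207.1) = 1.15 x 10^-5 M
[PO4^3-] = 2.3 x 10^-2 × (99.1/207.1) = 1.10 x 10^-2 M
Mg3(PO4)2(s) ⇌ 3 Mg^2+ + 2 PO4^3-, so Q = [Mg^2+]^3[PO4^3-]^2
Q = (1.15 × 10^-5)^3(1.10 × 10^-2)^2 = 1.8 x 10^-19
Q > Ksp, so Mg3(PO4)2 will precipitate.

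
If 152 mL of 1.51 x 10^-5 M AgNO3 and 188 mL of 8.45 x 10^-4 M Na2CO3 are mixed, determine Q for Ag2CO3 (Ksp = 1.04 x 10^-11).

Q ≈ 2.13e-14

Total volume = 152 + 188 = 340 mL.
[Ag^+] = 1.51 × 10^-5 × (152/340) = 6.751 × 10^-6 M
[CO3^2-] = 8.45 × 10^-4 × (188/340) = 4.672 × 10^-4 M
Ag2CO3(s) ⇌ 2 Ag^+ + CO3^2-, so Q = [Ag^+]^2[CO3^2-]
Q = (6.751 × 10^-6)^2(4.672 x 10^-4) = 2.13 × 10^-14
Q < Ksp, so no precipitate of Ag2CO3 forms.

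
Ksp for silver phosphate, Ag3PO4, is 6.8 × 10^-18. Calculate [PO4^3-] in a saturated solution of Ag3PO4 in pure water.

Ag3PO4(s) ⇌ 3 Ag^+ + PO4^3-
Ksp = [Ag^+]^3[PO4^3-]
With molar solubility s: [Ag^+] = 3s, [PO4^3-] = s.
Ksp = (3s)^3s = 27s^4
s = (6.8 × 10^-18 / 27)^(1/4) = 2.24 x 10^-5 M
[PO4^3-] = s = 2.2 × 10^-5 M

[PO4^3-] ≈ 2.2 x 10^-5 M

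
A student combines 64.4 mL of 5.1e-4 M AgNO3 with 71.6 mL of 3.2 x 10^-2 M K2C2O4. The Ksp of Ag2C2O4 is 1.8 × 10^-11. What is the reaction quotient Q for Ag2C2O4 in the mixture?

9.8 x 10^-10

Total volume = 64.4 + 71.6 = 136 mL.
[Ag^+] = 5.1 × 10^-4 × (64.4/136) = 2.42 × 10^-4 M
[C2O4^2-] = 3.2 × 10^-2 × (71.6/136) = 1.68 × 10^-2 M
Ag2C2O4(s) ⇌ 2 Ag^+ + C2O4^2-, so Q = [Ag^+]^2[C2O4^2-]
Q = (2.42 × 10^-4)^2(1.68 × 10^-2) = 9.8 × 10^-10
Q > Ksp, so Ag2C2O4 will precipitate.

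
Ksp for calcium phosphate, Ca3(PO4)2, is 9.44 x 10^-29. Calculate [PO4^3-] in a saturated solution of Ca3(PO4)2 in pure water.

[PO4^3-] = 1.95 x 10^-6 M

Ca3(PO4)2(s) <=> 3 Ca^2+ + 2 PO4^3-
Ksp = [Ca^2+]^3[PO4^3-]^2
With molar solubility s: [Ca^2+] = 3s, [PO4^3-] = 2s.
Ksp = (3s)^3(2s)^2 = 108s^5
s = (9.44 x 10^-29 / 108)^(1/5) = 9.734 x 10^-7 M
[PO4^3-] = 2s = 1.95 × 10^-6 M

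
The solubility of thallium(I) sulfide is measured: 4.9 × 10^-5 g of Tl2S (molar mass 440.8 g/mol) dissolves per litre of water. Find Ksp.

Molar solubility s = (4.9 × 10^-5 g/L) / (440.8 g/mol) = 1.11 × 10^-7 M.
Tl2S(s) ⇌ 2 Tl^+(aq) + S^2-(aq)
If s mol/L of Tl2S dissolves, [Tl^+] = 2s and [S^2-] = s.
Ksp = [Tl^+]^2[S^2-]
Substituting: Ksp = (2s)^2s = 4s^3
With s = 1.11 x 10^-7: Ksp = 5.5 × 10^-21

5.5 × 10^-21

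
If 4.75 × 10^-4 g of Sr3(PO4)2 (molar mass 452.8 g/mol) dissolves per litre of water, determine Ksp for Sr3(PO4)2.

Ksp ≈ 1.37 x 10^-28

Molar solubility s = (4.75 × 10^-4 g/L) / (452.8 g/mol) = 1.049 × 10^-6 M.
Sr3(PO4)2(s) ⇌ 3 Sr^2+ + 2 PO4^3-
For each mole of Sr3(PO4)2 that dissolves: [Sr^2+] = 3s, [PO4^3-] = 2s.
Ksp = [Sr^2+]^3[PO4^3-]^2
So Ksp = (3s)^3 × (2s)^2 = 108s^5
With s = 1.049 x 10^-6: Ksp = 1.37 × 10^-28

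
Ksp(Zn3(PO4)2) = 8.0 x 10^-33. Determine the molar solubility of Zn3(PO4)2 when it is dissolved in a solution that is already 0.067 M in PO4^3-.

s ≈ 4.0 x 10^-11 M

Zn3(PO4)2(s) <=> 3 Zn^2+ + 2 PO4^3-
Ksp = [Zn^2+]^3[PO4^3-]^2
Let s = moles of Zn3(PO4)2 that dissolve per litre. [Zn^2+] = 3s, [PO4^3-] = 0.067 + 2s ≈ 0.067 (common-ion effect: PO4^3- is already 0.067 M).
Ksp ≈ (3s)^3 × (0.067)^2
s = 4.0 × 10^-11 M
Check: 2s = 8.1 x 10^-11 ≪ 0.067, so the approximation is valid.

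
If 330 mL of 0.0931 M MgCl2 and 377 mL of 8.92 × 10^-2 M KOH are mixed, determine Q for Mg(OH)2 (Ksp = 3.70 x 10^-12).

Total volume = 330 + 377 = 707 mL.
[Mg^2+] = 9.31 x 10^-2 × (330/707) = 4.346 × 10^-2 M
[OH^-] = 8.92 × 10^-2 × (377/707) = 4.756 x 10^-2 M
Mg(OH)2(s) <=> Mg^2+(aq) + 2 OH^-(aq), so Q = [Mg^2+][OH^-]^2
Q = (4.346 × 10^-2)(4.756 × 10^-2)^2 = 9.83 × 10^-5
Q > Ksp, so Mg(OH)2 will precipitate.

Q = 9.83 × 10^-5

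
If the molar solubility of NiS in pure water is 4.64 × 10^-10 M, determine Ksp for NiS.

2.15 × 10^-19

NiS(s) ⇌ Ni^2+ + S^2-
If s mol/L of NiS dissolves, [Ni^2+] = s and [S^2-] = s.
Ksp = [Ni^2+][S^2-]
Ksp = s × s = s^2
Ksp = (4.64 × 10^-10)^2 = 2.15 × 10^-19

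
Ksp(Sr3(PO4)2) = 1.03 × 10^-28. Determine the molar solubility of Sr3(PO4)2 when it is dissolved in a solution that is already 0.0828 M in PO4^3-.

Sr3(PO4)2(s) <=> 3 Sr^2+ + 2 PO4^3-
Ksp = [Sr^2+]^3[PO4^3-]^2
If s mol/L dissolves here, [Sr^2+] = 3s, [PO4^3-] = 0.0828 + 2s ≈ 0.0828 (since the PO4^3- already present dominates).
Ksp ≈ (3s)^3 × (0.0828)^2
s = 8.23 × 10^-10 M
Check: 2s = 1.6 × 10^-9 ≪ 0.0828, so the approximation is valid.

8.23 × 10^-10 M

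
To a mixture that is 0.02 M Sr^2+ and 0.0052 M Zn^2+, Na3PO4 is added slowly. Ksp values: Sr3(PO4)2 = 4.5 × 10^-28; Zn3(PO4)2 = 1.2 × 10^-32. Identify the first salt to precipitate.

Zn3(PO4)2

Each salt begins to precipitate when Q = Ksp, i.e. when [PO4^3-] reaches its threshold.
For Sr3(PO4)2: 4.5 × 10^-28 = (0.02)^3 × [PO4^3-]^2  ⇒  [PO4^3-] = 7.5 × 10^-12 M.
For Zn3(PO4)2: 1.2 × 10^-32 = (0.0052)^3 × [PO4^3-]^2  ⇒  [PO4^3-] = 2.9 x 10^-13 M.
The salt with the lower threshold [PO4^3-] precipitates first: Zn3(PO4)2.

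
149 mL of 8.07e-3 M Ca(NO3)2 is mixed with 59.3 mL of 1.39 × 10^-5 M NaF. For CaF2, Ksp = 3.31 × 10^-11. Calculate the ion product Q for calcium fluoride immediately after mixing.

Q ≈ 9.04e-14

Total volume = 149 + 59.3 = 208.3 mL.
[Ca^2+] = 8.07 × 10^-3 × (149/208.3) = 5.773 × 10^-3 M
[F^-] = 1.39 x 10^-5 × (59.3/208.3) = 3.957 × 10^-6 M
CaF2(s) ⇌ Ca^2+(aq) + 2 F^-(aq), so Q = [Ca^2+][F^-]^2
Q = (5.773 x 10^-3)(3.957 x 10^-6)^2 = 9.04 × 10^-14
Q < Ksp, so no precipitate of CaF2 forms.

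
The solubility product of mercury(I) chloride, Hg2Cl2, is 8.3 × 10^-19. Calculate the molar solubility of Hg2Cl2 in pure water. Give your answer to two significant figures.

s ≈ 5.9 × 10^-7 M

Hg2Cl2(s) <=> Hg2^2+ + 2 Cl^-
Ksp = [Hg2^2+][Cl^-]^2
For each mole of Hg2Cl2 that dissolves: [Hg2^2+] = s, [Cl^-] = 2s.
Substituting: Ksp = s(2s)^2 = 4s^3
Solving, s = (8.3 × 10^-19/4)^(1/3) = 5.9 x 10^-7 M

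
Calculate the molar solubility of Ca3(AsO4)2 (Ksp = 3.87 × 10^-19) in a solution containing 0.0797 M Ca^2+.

Ca3(AsO4)2(s) ⇌ 3 Ca^2+ + 2 AsO4^3-
Ksp = [Ca^2+]^3[AsO4^3-]^2
Let s = moles of Ca3(AsO4)2 that dissolve per litre. [Ca^2+] = 0.0797 + 3s ≈ 0.0797, [AsO4^3-] = 2s (since the Ca^2+ already present dominates).
Ksp ≈ (0.0797)^3 × (2s)^2
s = 1.38 × 10^-8 M
Check: 3s = 4.1 × 10^-8 ≪ 0.0797, so the approximation is valid.

s = 1.38 x 10^-8 M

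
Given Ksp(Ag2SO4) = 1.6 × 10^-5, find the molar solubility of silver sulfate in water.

1.6 × 10^-2 M

Ag2SO4(s) <=> 2 Ag^+ + SO4^2-
Ksp = [Ag^+]^2[SO4^2-]
For each mole of Ag2SO4 that dissolves: [Ag^+] = 2s, [SO4^2-] = s.
Ksp = (2s)^2s = 4s^3
Solving, s = (1.6 × 10^-5/4)^(1/3) = 1.6 × 10^-2 M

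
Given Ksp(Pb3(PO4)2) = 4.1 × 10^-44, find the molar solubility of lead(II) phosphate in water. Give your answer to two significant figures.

Pb3(PO4)2(s) ⇌ 3 Pb^2+(aq) + 2 PO4^3-(aq)
Ksp = [Pb^2+]^3[PO4^3-]^2
Let s = molar solubility. Then [Pb^2+] = 3s and [PO4^3-] = 2s.
Ksp = (3s)^3(2s)^2 = 108s^5
Solving, s = (4.1 × 10^-44/108)^(1/5) = 8.2 × 10^-10 M

8.2e-10 M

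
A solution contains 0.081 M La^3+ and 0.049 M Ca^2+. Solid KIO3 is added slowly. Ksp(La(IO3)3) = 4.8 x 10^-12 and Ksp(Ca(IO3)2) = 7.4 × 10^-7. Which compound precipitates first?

Precipitation of each salt starts when its ion product equals its Ksp.
For La(IO3)3: 4.8 x 10^-12 = 0.081 × [IO3^-]^3  ⇒  [IO3^-] = 3.9 × 10^-4 M.
For Ca(IO3)2: 7.4 × 10^-7 = 0.049 × [IO3^-]^2  ⇒  [IO3^-] = 3.9 × 10^-3 M.
The salt with the lower threshold [IO3^-] precipitates first: La(IO3)3.

La(IO3)3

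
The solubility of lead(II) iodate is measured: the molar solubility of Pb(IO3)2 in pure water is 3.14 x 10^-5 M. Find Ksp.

Pb(IO3)2(s) ⇌ Pb^2+ + 2 IO3^-
If s mol/L of Pb(IO3)2 dissolves, [Pb^2+] = s and [IO3^-] = 2s.
Ksp = [Pb^2+][IO3^-]^2
Ksp = s(2s)^2 = 4s^3
Ksp = 4 × (3.14 × 10^-5)^3 = 1.24 x 10^-13

Ksp ≈ 1.24e-13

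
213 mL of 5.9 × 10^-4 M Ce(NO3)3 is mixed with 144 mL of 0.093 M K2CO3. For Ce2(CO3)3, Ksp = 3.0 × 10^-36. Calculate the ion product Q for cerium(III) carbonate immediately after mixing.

Total volume = 213 + 144 = 357 mL.
[Ce^3+] = 5.9 × 10^-4 × (213/357) = 3.52 x 10^-4 M
[CO3^2-] = 9.3 × 10^-2 × (144/357) = 3.75 × 10^-2 M
Ce2(CO3)3(s) <=> 2 Ce^3+ + 3 CO3^2-, so Q = [Ce^3+]^2[CO3^2-]^3
Q = (3.52 × 10^-4)^2(3.75 × 10^-2)^3 = 6.5 × 10^-12
Q > Ksp, so Ce2(CO3)3 will precipitate.

Q ≈ 6.5 × 10^-12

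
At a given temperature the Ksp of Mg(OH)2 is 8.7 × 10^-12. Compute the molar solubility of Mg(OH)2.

Mg(OH)2(s) <=> Mg^2+(aq) + 2 OH^-(aq)
Ksp = [Mg^2+][OH^-]^2
With molar solubility s: [Mg^2+] = s, [OH^-] = 2s.
So Ksp = s × (2s)^2 = 4s^3
s^3 = 8.7 × 10^-12 / 4, so s = 1.3 × 10^-4 M

s = 1.3 × 10^-4 M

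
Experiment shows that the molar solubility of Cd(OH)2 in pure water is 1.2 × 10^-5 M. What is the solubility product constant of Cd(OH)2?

Ksp ≈ 6.9 x 10^-15

Cd(OH)2(s) ⇌ Cd^2+(aq) + 2 OH^-(aq)
If s mol/L of Cd(OH)2 dissolves, [Cd^2+] = s and [OH^-] = 2s.
Ksp = [Cd^2+][OH^-]^2
Ksp = s(2s)^2 = 4s^3
With s = 1.2 × 10^-5: Ksp = 6.9 x 10^-15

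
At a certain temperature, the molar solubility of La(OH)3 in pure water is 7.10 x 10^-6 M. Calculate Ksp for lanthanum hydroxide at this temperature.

La(OH)3(s) ⇌ La^3+ + 3 OH^-
With molar solubility s: [La^3+] = s, [OH^-] = 3s.
Ksp = [La^3+][OH^-]^3
So Ksp = s × (3s)^3 = 27s^4
With s = 7.10 x 10^-6: Ksp = 6.86 x 10^-20

Ksp = 6.86 × 10^-20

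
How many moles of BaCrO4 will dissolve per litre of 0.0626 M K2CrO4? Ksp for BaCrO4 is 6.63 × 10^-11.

1.06 × 10^-9 M

BaCrO4(s) <=> Ba^2+ + CrO4^2-
Ksp = [Ba^2+][CrO4^2-]
Let s be the molar solubility in this solution. [Ba^2+] = s, [CrO4^2-] = 0.0626 + s ≈ 0.0626 (since CrO4^2- from K2CrO4 dominates).
Ksp ≈ s × 0.0626
s = 1.06 x 10^-9 M
Check: s = 1.1 x 10^-9 ≪ 0.0626, so the approximation is valid.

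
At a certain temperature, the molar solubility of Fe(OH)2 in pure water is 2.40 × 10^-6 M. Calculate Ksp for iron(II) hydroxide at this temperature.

5.53e-17

Fe(OH)2(s) <=> Fe^2+ + 2 OH^-
If s mol/L of Fe(OH)2 dissolves, [Fe^2+] = s and [OH^-] = 2s.
Ksp = [Fe^2+][OH^-]^2
Substituting: Ksp = s(2s)^2 = 4s^3
Ksp = 4 × (2.40 × 10^-6)^3 = 5.53 × 10^-17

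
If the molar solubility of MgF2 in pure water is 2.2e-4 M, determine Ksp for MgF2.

4.3 × 10^-11

MgF2(s) <=> Mg^2+(aq) + 2 F^-(aq)
With molar solubility s: [Mg^2+] = s, [F^-] = 2s.
Ksp = [Mg^2+][F^-]^2
Ksp = s(2s)^2 = 4s^3
Ksp = 4 × (2.2 × 10^-4)^3 = 4.3 x 10^-11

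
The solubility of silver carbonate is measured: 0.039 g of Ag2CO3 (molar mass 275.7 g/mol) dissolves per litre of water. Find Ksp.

Ksp = 1.1 × 10^-11

Molar solubility s = (3.9 x 10^-2 g/L) / (275.7 g/mol) = 1.41 × 10^-4 M.
Ag2CO3(s) ⇌ 2 Ag^+ + CO3^2-
Let s = molar solubility. Then [Ag^+] = 2s and [CO3^2-] = s.
Ksp = [Ag^+]^2[CO3^2-]
Ksp = (2s)^2s = 4s^3
With s = 1.41 × 10^-4: Ksp = 1.1 × 10^-11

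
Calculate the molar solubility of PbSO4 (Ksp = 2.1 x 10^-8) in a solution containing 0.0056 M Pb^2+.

s ≈ 3.8 × 10^-6 M

PbSO4(s) ⇌ Pb^2+ + SO4^2-
Ksp = [Pb^2+][SO4^2-]
Let s = moles of PbSO4 that dissolve per litre. [Pb^2+] = 0.0056 + s ≈ 0.0056, [SO4^2-] = s (common-ion effect: Pb^2+ is already 0.0056 M).
Ksp ≈ 0.0056 × s
s = 3.8 × 10^-6 M
Check: s = 3.8 × 10^-6 ≪ 0.0056, so the approximation is valid.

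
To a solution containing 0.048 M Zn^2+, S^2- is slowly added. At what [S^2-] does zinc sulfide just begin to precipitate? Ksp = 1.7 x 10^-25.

ZnS(s) ⇌ Zn^2+ + S^2-
Ksp = [Zn^2+][S^2-]
Precipitation begins when Q = Ksp. With [Zn^2+] = 0.048 M:
1.7 x 10^-25 = (0.048) × [S^2-]
[S^2-] = (1.7 x 10^-25 / 4.8 x 10^-2) = 3.5 x 10^-24 M

[S^2-] = 3.5 × 10^-24 M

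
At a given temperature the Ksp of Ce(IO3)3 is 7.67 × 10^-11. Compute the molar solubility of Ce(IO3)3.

1.30e-3 M

Ce(IO3)3(s) <=> Ce^3+ + 3 IO3^-
Ksp = [Ce^3+][IO3^-]^3
With molar solubility s: [Ce^3+] = s, [IO3^-] = 3s.
Substituting: Ksp = s(3s)^3 = 27s^4
s = (7.67 × 10^-11 / 27)^(1/4) = 1.30 × 10^-3 M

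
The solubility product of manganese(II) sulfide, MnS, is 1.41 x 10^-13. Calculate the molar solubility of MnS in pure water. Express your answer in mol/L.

MnS(s) ⇌ Mn^2+(aq) + S^2-(aq)
Ksp = [Mn^2+][S^2-]
Let s = molar solubility. Then [Mn^2+] = s and [S^2-] = s.
Ksp = s × s = s^2
s = (1.41 x 10^-13)^(1/2) = 3.75 × 10^-7 M

3.75 × 10^-7 M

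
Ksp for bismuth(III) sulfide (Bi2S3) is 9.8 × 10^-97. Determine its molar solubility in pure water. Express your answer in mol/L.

Bi2S3(s) ⇌ 2 Bi^3+ + 3 S^2-
Ksp = [Bi^3+]^2[S^2-]^3
Let s = molar solubility. Then [Bi^3+] = 2s and [S^2-] = 3s.
Ksp = (2s)^2(3s)^3 = 108s^5
Solving, s = (9.8 × 10^-97/108)^(1/5) = 2.5 x 10^-20 M

s = 2.5 × 10^-20 M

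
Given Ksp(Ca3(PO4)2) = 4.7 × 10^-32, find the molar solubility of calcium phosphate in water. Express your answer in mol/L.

Ca3(PO4)2(s) ⇌ 3 Ca^2+ + 2 PO4^3-
Ksp = [Ca^2+]^3[PO4^3-]^2
If s mol/L of Ca3(PO4)2 dissolves, [Ca^2+] = 3s and [PO4^3-] = 2s.
Substituting: Ksp = (3s)^3(2s)^2 = 108s^5
Solving, s = (4.7 × 10^-32/108)^(1/5) = 2.1 x 10^-7 M

s = 2.1 × 10^-7 M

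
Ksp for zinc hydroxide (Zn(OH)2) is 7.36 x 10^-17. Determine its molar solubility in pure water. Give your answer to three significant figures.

2.64 x 10^-6 M

Zn(OH)2(s) ⇌ Zn^2+(aq) + 2 OH^-(aq)
Ksp = [Zn^2+][OH^-]^2
If s mol/L of Zn(OH)2 dissolves, [Zn^2+] = s and [OH^-] = 2s.
So Ksp = s × (2s)^2 = 4s^3
Solving, s = (7.36 x 10^-17/4)^(1/3) = 2.64 x 10^-6 M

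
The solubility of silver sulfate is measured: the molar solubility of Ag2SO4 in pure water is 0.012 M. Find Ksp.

Ksp = 6.9e-6

Ag2SO4(s) ⇌ 2 Ag^+ + SO4^2-
For each mole of Ag2SO4 that dissolves: [Ag^+] = 2s, [SO4^2-] = s.
Ksp = [Ag^+]^2[SO4^2-]
So Ksp = (2s)^2 × s = 4s^3
Ksp = 4 × (1.2 × 10^-2)^3 = 6.9 x 10^-6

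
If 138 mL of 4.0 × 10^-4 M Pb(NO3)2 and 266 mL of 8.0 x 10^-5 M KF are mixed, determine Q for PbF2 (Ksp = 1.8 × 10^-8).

Total volume = 138 + 266 = 404 mL.
[Pb^2+] = 4.0 x 10^-4 × (138/404) = 1.37 x 10^-4 M
[F^-] = 8.0 × 10^-5 × (266/404) = 5.27 x 10^-5 M
PbF2(s) ⇌ Pb^2+ + 2 F^-, so Q = [Pb^2+][F^-]^2
Q = (1.37 x 10^-4)(5.27 x 10^-5)^2 = 3.8 × 10^-13
Q < Ksp, so no precipitate of PbF2 forms.

Q = 3.8 × 10^-13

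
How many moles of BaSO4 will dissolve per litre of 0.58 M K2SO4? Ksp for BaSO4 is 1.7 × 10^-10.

BaSO4(s) ⇌ Ba^2+ + SO4^2-
Ksp = [Ba^2+][SO4^2-]
Let s be the molar solubility in this solution. [Ba^2+] = s, [SO4^2-] = 0.58 + s ≈ 0.58 (since SO4^2- from K2SO4 dominates).
Ksp ≈ s × 0.58
s = 2.9 x 10^-10 M
Check: s = 2.9 x 10^-10 ≪ 0.58, so the approximation is valid.

s = 2.9e-10 M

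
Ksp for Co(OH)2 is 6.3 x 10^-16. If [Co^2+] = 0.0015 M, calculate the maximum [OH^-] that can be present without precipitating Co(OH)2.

Co(OH)2(s) ⇌ Co^2+ + 2 OH^-
Ksp = [Co^2+][OH^-]^2
Precipitation begins when Q = Ksp. With [Co^2+] = 0.0015 M:
6.3 x 10^-16 = (0.0015) × [OH^-]^2
[OH^-] = (6.3 x 10^-16 / 1.5 x 10^-3)^(1/2) = 6.5 x 10^-7 M

6.5e-7 M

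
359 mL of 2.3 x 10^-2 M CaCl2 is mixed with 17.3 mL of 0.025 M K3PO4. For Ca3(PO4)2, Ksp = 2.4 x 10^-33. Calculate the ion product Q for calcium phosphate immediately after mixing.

1.4 x 10^-11

Total volume = 359 + 17.3 = 376.3 mL.
[Ca^2+] = 2.3 x 10^-2 × (359/376.3) = 2.19 x 10^-2 M
[PO4^3-] = 2.5 × 10^-2 × (17.3/376.3) = 1.15 x 10^-3 M
Ca3(PO4)2(s) ⇌ 3 Ca^2+(aq) + 2 PO4^3-(aq), so Q = [Ca^2+]^3[PO4^3-]^2
Q = (2.19 × 10^-2)^3(1.15 × 10^-3)^2 = 1.4 × 10^-11
Q > Ksp, so Ca3(PO4)2 will precipitate.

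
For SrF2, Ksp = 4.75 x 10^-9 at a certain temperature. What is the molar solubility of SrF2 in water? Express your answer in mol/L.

SrF2(s) ⇌ Sr^2+ + 2 F^-
Ksp = [Sr^2+][F^-]^2
With molar solubility s: [Sr^2+] = s, [F^-] = 2s.
Ksp = s(2s)^2 = 4s^3
s = (4.75 x 10^-9 / 4)^(1/3) = 1.06 × 10^-3 M

1.06e-3 M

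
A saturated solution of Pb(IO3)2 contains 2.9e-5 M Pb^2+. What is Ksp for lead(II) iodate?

Ksp ≈ 9.8e-14

Pb(IO3)2(s) ⇌ Pb^2+(aq) + 2 IO3^-(aq)
Stoichiometry gives [IO3^-] = (2/1)[Pb^2+] = 5.80 × 10^-5 M.
Ksp = [Pb^2+][IO3^-]^2
Ksp = 2.9 x 10^-5 × (5.80 × 10^-5)^2 = 9.8 × 10^-14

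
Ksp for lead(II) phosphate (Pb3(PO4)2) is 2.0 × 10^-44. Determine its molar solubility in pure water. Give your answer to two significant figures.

s = 7.1 × 10^-10 M

Pb3(PO4)2(s) ⇌ 3 Pb^2+(aq) + 2 PO4^3-(aq)
Ksp = [Pb^2+]^3[PO4^3-]^2
With molar solubility s: [Pb^2+] = 3s, [PO4^3-] = 2s.
So Ksp = (3s)^3 × (2s)^2 = 108s^5
s^5 = 2.0 × 10^-44 / 108, so s = 7.1 × 10^-10 M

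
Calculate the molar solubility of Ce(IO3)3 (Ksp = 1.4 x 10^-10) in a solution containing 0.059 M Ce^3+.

s = 4.4 × 10^-4 M

Ce(IO3)3(s) ⇌ Ce^3+ + 3 IO3^-
Ksp = [Ce^3+][IO3^-]^3
If s mol/L dissolves here, [Ce^3+] = 0.059 + s ≈ 0.059, [IO3^-] = 3s (since the Ce^3+ already present dominates).
Ksp ≈ 0.059 × (3s)^3
s = 4.4 × 10^-4 M
Check: s = 4.4 × 10^-4 ≪ 0.059, so the approximation is valid.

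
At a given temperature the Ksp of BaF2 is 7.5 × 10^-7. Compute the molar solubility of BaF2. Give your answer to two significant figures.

s ≈ 5.7 × 10^-3 M

BaF2(s) ⇌ Ba^2+(aq) + 2 F^-(aq)
Ksp = [Ba^2+][F^-]^2
For each mole of BaF2 that dissolves: [Ba^2+] = s, [F^-] = 2s.
Ksp = s(2s)^2 = 4s^3
s^3 = 7.5 × 10^-7 / 4, so s = 5.7 × 10^-3 M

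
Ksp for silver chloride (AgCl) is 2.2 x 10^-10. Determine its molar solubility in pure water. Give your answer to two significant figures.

AgCl(s) ⇌ Ag^+(aq) + Cl^-(aq)
Ksp = [Ag^+][Cl^-]
Let s = molar solubility. Then [Ag^+] = s and [Cl^-] = s.
Ksp = s^2
s = √(2.2 x 10^-10) = 1.5 × 10^-5 M

1.5 × 10^-5 M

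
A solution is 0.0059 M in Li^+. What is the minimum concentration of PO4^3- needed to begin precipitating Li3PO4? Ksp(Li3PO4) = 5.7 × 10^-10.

[PO4^3-] = 2.8e-3 M

Li3PO4(s) ⇌ 3 Li^+(aq) + PO4^3-(aq)
Ksp = [Li^+]^3[PO4^3-]
Precipitation begins when Q = Ksp. With [Li^+] = 0.0059 M:
5.7 × 10^-10 = (0.0059)^3 × [PO4^3-]
[PO4^3-] = (5.7 × 10^-10 / 2.05 x 10^-7) = 2.8 × 10^-3 M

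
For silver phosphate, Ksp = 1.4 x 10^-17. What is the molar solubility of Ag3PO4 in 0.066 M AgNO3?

Ag3PO4(s) ⇌ 3 Ag^+(aq) + PO4^3-(aq)
Ksp = [Ag^+]^3[PO4^3-]
Let s = moles of Ag3PO4 that dissolve per litre. [Ag^+] = 0.066 + 3s ≈ 0.066, [PO4^3-] = s (Ksp is small, so little additional dissolves).
Ksp ≈ (0.066)^3 × s
s = 4.9 x 10^-14 M
Check: 3s = 1.5 × 10^-13 ≪ 0.066, so the approximation is valid.

s = 4.9e-14 M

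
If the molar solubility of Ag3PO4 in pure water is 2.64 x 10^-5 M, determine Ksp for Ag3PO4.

Ksp ≈ 1.31 × 10^-17

Ag3PO4(s) ⇌ 3 Ag^+ + PO4^3-
Let s = molar solubility. Then [Ag^+] = 3s and [PO4^3-] = s.
Ksp = [Ag^+]^3[PO4^3-]
So Ksp = (3s)^3 × s = 27s^4
With s = 2.64 x 10^-5: Ksp = 1.31 × 10^-17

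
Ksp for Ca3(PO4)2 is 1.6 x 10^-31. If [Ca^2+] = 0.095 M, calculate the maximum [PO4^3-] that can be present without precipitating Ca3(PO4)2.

[PO4^3-] ≈ 1.4 x 10^-14 M

Ca3(PO4)2(s) <=> 3 Ca^2+(aq) + 2 PO4^3-(aq)
Ksp = [Ca^2+]^3[PO4^3-]^2
Precipitation begins when Q = Ksp. With [Ca^2+] = 0.095 M:
1.6 x 10^-31 = (0.095)^3 × [PO4^3-]^2
[PO4^3-] = (1.6 x 10^-31 / 8.57 × 10^-4)^(1/2) = 1.4 × 10^-14 M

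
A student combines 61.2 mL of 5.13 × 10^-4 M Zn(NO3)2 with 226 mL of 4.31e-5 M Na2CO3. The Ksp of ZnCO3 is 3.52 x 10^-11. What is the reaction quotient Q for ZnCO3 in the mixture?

Total volume = 61.2 + 226 = 287.2 mL.
[Zn^2+] = 5.13 x 10^-4 × (61.2/287.2) = 1.093 × 10^-4 M
[CO3^2-] = 4.31 × 10^-5 × (226/287.2) = 3.392 × 10^-5 M
ZnCO3(s) ⇌ Zn^2+(aq) + CO3^2-(aq), so Q = [Zn^2+][CO3^2-]
Q = (1.093 × 10^-4)(3.392 × 10^-5) = 3.71 × 10^-9
Q > Ksp, so ZnCO3 will precipitate.

3.71 x 10^-9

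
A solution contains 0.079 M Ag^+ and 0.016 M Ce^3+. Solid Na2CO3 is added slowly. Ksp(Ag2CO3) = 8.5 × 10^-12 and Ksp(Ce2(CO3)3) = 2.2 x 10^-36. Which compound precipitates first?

Ce2(CO3)3

Each salt begins to precipitate when Q = Ksp, i.e. when [CO3^2-] reaches its threshold.
For Ag2CO3: 8.5 × 10^-12 = (0.079)^2 × [CO3^2-]  ⇒  [CO3^2-] = 1.4 × 10^-9 M.
For Ce2(CO3)3: 2.2 x 10^-36 = (0.016)^2 × [CO3^2-]^3  ⇒  [CO3^2-] = 2.0 × 10^-11 M.
The salt with the lower threshold [CO3^2-] precipitates first: Ce2(CO3)3.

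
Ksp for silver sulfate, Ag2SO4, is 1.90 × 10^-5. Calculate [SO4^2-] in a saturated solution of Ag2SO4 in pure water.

Ag2SO4(s) ⇌ 2 Ag^+ + SO4^2-
Ksp = [Ag^+]^2[SO4^2-]
With molar solubility s: [Ag^+] = 2s, [SO4^2-] = s.
Substituting: Ksp = (2s)^2s = 4s^3
Solving, s = (1.90 × 10^-5/4)^(1/3) = 1.681 × 10^-2 M
[SO4^2-] = s = 1.68 x 10^-2 M

0.0168 M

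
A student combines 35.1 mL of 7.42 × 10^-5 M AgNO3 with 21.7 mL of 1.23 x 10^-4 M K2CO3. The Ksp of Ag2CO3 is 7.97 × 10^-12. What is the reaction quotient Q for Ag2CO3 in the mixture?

Total volume = 35.1 + 21.7 = 56.8 mL.
[Ag^+] = 7.42 x 10^-5 × (35.1/56.8) = 4.585 × 10^-5 M
[CO3^2-] = 1.23 × 10^-4 × (21.7/56.8) = 4.699 × 10^-5 M
Ag2CO3(s) ⇌ 2 Ag^+(aq) + CO3^2-(aq), so Q = [Ag^+]^2[CO3^2-]
Q = (4.585 x 10^-5)^2(4.699 × 10^-5) = 9.88 × 10^-14
Q < Ksp, so no precipitate of Ag2CO3 forms.

Q ≈ 9.88 × 10^-14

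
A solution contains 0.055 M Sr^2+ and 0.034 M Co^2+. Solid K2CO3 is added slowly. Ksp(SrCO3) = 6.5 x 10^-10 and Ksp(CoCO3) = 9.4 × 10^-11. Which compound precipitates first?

CoCO3

Precipitation of each salt starts when its ion product equals its Ksp.
For SrCO3: 6.5 x 10^-10 = 0.055 × [CO3^2-]  ⇒  [CO3^2-] = 1.2 × 10^-8 M.
For CoCO3: 9.4 × 10^-11 = 0.034 × [CO3^2-]  ⇒  [CO3^2-] = 2.8 × 10^-9 M.
The salt with the lower threshold [CO3^2-] precipitates first: CoCO3.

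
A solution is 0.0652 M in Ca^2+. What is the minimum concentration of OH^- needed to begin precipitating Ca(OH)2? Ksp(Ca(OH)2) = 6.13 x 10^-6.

9.70 × 10^-3 M

Ca(OH)2(s) ⇌ Ca^2+ + 2 OH^-
Ksp = [Ca^2+][OH^-]^2
Precipitation begins when Q = Ksp. With [Ca^2+] = 0.0652 M:
6.13 x 10^-6 = (0.0652) × [OH^-]^2
[OH^-] = (6.13 x 10^-6 / 6.52 x 10^-2)^(1/2) = 9.70 x 10^-3 M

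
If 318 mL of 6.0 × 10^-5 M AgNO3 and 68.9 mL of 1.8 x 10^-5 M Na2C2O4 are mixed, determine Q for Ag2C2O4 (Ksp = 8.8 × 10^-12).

Q = 7.8 × 10^-15

Total volume = 318 + 68.9 = 386.9 mL.
[Ag^+] = 6.0 × 10^-5 × (318/386.9) = 4.93 x 10^-5 M
[C2O4^2-] = 1.8 × 10^-5 × (68.9/386.9) = 3.21 × 10^-6 M
Ag2C2O4(s) ⇌ 2 Ag^+ + C2O4^2-, so Q = [Ag^+]^2[C2O4^2-]
Q = (4.93 x 10^-5)^2(3.21 x 10^-6) = 7.8 x 10^-15
Q < Ksp, so no precipitate of Ag2C2O4 forms.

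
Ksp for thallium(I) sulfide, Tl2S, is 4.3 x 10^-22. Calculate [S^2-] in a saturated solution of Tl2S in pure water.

Tl2S(s) ⇌ 2 Tl^+(aq) + S^2-(aq)
Ksp = [Tl^+]^2[S^2-]
Let s = molar solubility. Then [Tl^+] = 2s and [S^2-] = s.
So Ksp = (2s)^2 × s = 4s^3
Solving, s = (4.3 x 10^-22/4)^(1/3) = 4.75 × 10^-8 M
[S^2-] = s = 4.8 × 10^-8 M

[S^2-] ≈ 4.8 x 10^-8 M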